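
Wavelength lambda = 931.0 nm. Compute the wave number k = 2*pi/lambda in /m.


k = 2 * pi / lambda
= 6.2832 / (931.0e-9)
= 6.2832 / 9.3100e-07
= 6.7489e+06 /m

6.7489e+06


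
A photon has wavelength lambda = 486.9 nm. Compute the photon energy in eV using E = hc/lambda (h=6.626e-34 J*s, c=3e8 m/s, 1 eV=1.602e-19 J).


E = hc / lambda
= (6.626e-34)(3e8) / (486.9e-9)
= 1.9878e-25 / 4.8690e-07
= 4.0826e-19 J
Converting to eV: 4.0826e-19 / 1.602e-19
= 2.5484 eV

2.5484


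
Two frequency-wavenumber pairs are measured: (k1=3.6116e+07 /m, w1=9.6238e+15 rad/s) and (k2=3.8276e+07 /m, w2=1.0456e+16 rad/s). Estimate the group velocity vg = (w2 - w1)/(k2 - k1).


vg = (w2 - w1) / (k2 - k1)
= (1.0456e+16 - 9.6238e+15) / (3.8276e+07 - 3.6116e+07)
= 8.3220e+14 / 2.1600e+06
= 3.8528e+08 m/s

3.8528e+08


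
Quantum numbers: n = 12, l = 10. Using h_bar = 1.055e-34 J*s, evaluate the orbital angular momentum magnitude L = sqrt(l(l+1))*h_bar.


L = sqrt(l*(l+1)) * h_bar
= sqrt(10 * 11) * 1.055e-34
= sqrt(110) * 1.055e-34
= 10.4881 * 1.055e-34
= 1.1065e-33 J*s

1.1065e-33


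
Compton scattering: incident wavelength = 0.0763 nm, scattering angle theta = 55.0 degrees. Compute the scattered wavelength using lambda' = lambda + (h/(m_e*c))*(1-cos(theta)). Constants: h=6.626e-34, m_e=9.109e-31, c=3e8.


Compton wavelength: h/(m_e*c) = 2.4247e-12 m
d_lambda = 2.4247e-12 * (1 - cos(55.0 deg))
= 2.4247e-12 * 0.426424
= 1.0340e-12 m = 0.001034 nm
lambda' = 0.0763 + 0.001034
= 0.077334 nm

0.077334


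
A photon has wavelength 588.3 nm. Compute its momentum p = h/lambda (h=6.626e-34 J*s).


p = h / lambda
= 6.626e-34 / (588.3e-9)
= 6.626e-34 / 5.8830e-07
= 1.1263e-27 kg*m/s

1.1263e-27


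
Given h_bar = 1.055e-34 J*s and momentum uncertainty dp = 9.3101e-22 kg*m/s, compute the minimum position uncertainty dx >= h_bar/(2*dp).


dx = h_bar / (2 * dp)
= 1.055e-34 / (2 * 9.3101e-22)
= 1.055e-34 / 1.8620e-21
= 5.6659e-14 m

5.6659e-14


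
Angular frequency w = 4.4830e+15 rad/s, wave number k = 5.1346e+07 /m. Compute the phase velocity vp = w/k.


vp = w / k
= 4.4830e+15 / 5.1346e+07
= 8.7310e+07 m/s

8.7310e+07


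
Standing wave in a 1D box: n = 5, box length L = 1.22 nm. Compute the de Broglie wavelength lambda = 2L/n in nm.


lambda = 2L / n
= 2 * 1.22 / 5
= 2.44 / 5
= 0.488 nm

0.488


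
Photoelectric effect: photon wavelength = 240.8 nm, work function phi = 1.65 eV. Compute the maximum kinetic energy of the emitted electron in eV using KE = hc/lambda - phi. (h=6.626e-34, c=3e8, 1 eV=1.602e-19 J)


E_photon = hc / lambda
= (6.626e-34)(3e8) / (240.8e-9)
= 8.2550e-19 J
= 5.1529 eV
KE = E_photon - phi
= 5.1529 - 1.65
= 3.5029 eV

3.5029


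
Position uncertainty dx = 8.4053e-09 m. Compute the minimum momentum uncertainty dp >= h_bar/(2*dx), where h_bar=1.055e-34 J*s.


dp = h_bar / (2 * dx)
= 1.055e-34 / (2 * 8.4053e-09)
= 1.055e-34 / 1.6811e-08
= 6.2758e-27 kg*m/s

6.2758e-27


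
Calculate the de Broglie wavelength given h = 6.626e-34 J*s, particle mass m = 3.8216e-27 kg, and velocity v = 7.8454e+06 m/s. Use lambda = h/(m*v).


lambda = h / (m * v)
= 6.626e-34 / (3.8216e-27 * 7.8454e+06)
= 6.626e-34 / 2.9982e-20
= 2.2100e-14 m

2.2100e-14


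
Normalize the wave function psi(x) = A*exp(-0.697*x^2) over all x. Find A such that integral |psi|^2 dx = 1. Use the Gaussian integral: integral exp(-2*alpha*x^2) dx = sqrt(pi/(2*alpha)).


integral |psi|^2 dx = A^2 * sqrt(pi/(2*alpha)) = 1
A^2 = sqrt(2*alpha/pi)
= sqrt(2 * 0.697 / pi)
= 0.666126
A = sqrt(0.666126)
= 0.8162

0.8162


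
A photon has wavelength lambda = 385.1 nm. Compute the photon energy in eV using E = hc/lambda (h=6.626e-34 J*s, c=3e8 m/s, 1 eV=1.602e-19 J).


E = hc / lambda
= (6.626e-34)(3e8) / (385.1e-9)
= 1.9878e-25 / 3.8510e-07
= 5.1618e-19 J
Converting to eV: 5.1618e-19 / 1.602e-19
= 3.2221 eV

3.2221


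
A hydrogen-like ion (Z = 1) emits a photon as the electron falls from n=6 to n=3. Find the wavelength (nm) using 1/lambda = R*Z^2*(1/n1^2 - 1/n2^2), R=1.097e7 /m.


1/lambda = R * Z^2 * (1/n1^2 - 1/n2^2)
= 1.097e7 * 1^2 * (1/3^2 - 1/6^2)
= 1.097e7 * 1 * (0.111111 - 0.027778)
= 9.1417e+05 /m
lambda = 1 / 9.1417e+05
= 1093.8924 nm

1093.8924


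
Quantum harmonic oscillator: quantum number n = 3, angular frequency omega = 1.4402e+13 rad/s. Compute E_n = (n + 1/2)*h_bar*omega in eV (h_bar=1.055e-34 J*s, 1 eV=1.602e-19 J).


E = (n + 1/2) * h_bar * omega
= (3 + 0.5) * 1.055e-34 * 1.4402e+13
= 3.5 * 1.5194e-21
= 5.3179e-21 J
= 0.0332 eV

0.0332


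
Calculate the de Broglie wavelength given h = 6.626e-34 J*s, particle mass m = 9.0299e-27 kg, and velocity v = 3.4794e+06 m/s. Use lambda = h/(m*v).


lambda = h / (m * v)
= 6.626e-34 / (9.0299e-27 * 3.4794e+06)
= 6.626e-34 / 3.1419e-20
= 2.1089e-14 m

2.1089e-14


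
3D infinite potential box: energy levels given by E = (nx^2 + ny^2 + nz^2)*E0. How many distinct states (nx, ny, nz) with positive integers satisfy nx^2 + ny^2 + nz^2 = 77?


Enumerate all (nx, ny, nz) with nx^2 + ny^2 + nz^2 = 77:
(2,3,8)
(2,8,3)
(3,2,8)
(3,8,2)
(4,5,6)
(4,6,5)
(5,4,6)
(5,6,4)
(6,4,5)
(6,5,4)
(8,2,3)
(8,3,2)
Total degeneracy = 12

12


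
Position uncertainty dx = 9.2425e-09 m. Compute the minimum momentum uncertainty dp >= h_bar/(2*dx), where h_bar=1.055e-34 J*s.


dp = h_bar / (2 * dx)
= 1.055e-34 / (2 * 9.2425e-09)
= 1.055e-34 / 1.8485e-08
= 5.7073e-27 kg*m/s

5.7073e-27


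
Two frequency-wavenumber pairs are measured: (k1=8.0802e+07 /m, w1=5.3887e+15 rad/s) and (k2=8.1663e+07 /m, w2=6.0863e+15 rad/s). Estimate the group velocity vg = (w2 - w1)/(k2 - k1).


vg = (w2 - w1) / (k2 - k1)
= (6.0863e+15 - 5.3887e+15) / (8.1663e+07 - 8.0802e+07)
= 6.9760e+14 / 8.6100e+05
= 8.1022e+08 m/s

8.1022e+08


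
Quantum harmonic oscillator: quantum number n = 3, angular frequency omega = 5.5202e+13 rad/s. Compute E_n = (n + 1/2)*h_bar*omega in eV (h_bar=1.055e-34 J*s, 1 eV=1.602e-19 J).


E = (n + 1/2) * h_bar * omega
= (3 + 0.5) * 1.055e-34 * 5.5202e+13
= 3.5 * 5.8238e-21
= 2.0383e-20 J
= 0.1272 eV

0.1272


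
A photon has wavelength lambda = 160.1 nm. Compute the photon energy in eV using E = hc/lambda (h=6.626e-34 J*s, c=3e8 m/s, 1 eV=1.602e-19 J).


E = hc / lambda
= (6.626e-34)(3e8) / (160.1e-9)
= 1.9878e-25 / 1.6010e-07
= 1.2416e-18 J
Converting to eV: 1.2416e-18 / 1.602e-19
= 7.7503 eV

7.7503


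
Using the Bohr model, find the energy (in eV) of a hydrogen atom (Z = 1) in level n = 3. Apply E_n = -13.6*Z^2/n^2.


E_n = -13.6 * Z^2 / n^2
= -13.6 * 1^2 / 3^2
= -13.6 * 1 / 9
= -1.5111 eV

-1.5111


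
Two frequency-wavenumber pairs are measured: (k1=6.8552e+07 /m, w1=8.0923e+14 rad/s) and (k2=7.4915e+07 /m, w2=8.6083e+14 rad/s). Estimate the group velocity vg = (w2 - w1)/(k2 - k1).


vg = (w2 - w1) / (k2 - k1)
= (8.6083e+14 - 8.0923e+14) / (7.4915e+07 - 6.8552e+07)
= 5.1600e+13 / 6.3630e+06
= 8.1094e+06 m/s

8.1094e+06


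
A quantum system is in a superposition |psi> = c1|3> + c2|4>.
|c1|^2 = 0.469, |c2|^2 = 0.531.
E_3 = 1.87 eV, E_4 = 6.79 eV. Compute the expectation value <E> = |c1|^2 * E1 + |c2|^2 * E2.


<E> = |c1|^2 * E1 + |c2|^2 * E2
= 0.469 * 1.87 + 0.531 * 6.79
= 0.877 + 3.6055
= 4.4825 eV

4.4825


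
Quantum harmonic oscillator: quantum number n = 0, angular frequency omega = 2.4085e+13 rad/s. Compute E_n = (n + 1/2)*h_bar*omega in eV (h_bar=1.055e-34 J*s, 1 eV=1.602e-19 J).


E = (n + 1/2) * h_bar * omega
= (0 + 0.5) * 1.055e-34 * 2.4085e+13
= 0.5 * 2.5410e-21
= 1.2705e-21 J
= 0.0079 eV

0.0079


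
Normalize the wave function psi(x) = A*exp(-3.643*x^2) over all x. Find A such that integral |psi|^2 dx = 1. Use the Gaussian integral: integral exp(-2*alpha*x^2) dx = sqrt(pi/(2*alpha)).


integral |psi|^2 dx = A^2 * sqrt(pi/(2*alpha)) = 1
A^2 = sqrt(2*alpha/pi)
= sqrt(2 * 3.643 / pi)
= 1.522894
A = sqrt(1.522894)
= 1.2341

1.2341


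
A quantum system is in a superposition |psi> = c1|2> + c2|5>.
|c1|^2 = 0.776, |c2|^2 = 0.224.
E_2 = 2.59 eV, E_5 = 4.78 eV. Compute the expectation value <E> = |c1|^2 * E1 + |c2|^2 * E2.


<E> = |c1|^2 * E1 + |c2|^2 * E2
= 0.776 * 2.59 + 0.224 * 4.78
= 2.0098 + 1.0707
= 3.0806 eV

3.0806


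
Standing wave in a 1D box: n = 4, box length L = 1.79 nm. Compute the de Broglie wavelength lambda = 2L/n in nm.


lambda = 2L / n
= 2 * 1.79 / 4
= 3.58 / 4
= 0.895 nm

0.895


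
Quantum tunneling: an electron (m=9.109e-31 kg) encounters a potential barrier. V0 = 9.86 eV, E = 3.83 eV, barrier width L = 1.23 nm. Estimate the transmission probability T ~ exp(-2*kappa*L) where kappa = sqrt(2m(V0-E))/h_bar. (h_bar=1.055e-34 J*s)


V0 - E = 6.03 eV = 9.6601e-19 J
kappa = sqrt(2 * m * (V0-E)) / h_bar
= sqrt(2 * 9.109e-31 * 9.6601e-19) / 1.055e-34
= 1.2574e+10 /m
2*kappa*L = 2 * 1.2574e+10 * 1.23e-9
= 30.9331
T = exp(-30.9331) = 3.680798e-14

3.680798e-14


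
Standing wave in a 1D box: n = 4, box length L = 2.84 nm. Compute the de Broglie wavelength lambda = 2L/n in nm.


lambda = 2L / n
= 2 * 2.84 / 4
= 5.68 / 4
= 1.42 nm

1.42


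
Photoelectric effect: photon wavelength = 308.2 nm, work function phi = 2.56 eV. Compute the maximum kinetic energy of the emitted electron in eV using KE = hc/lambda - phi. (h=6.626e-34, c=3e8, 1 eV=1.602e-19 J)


E_photon = hc / lambda
= (6.626e-34)(3e8) / (308.2e-9)
= 6.4497e-19 J
= 4.026 eV
KE = E_photon - phi
= 4.026 - 2.56
= 1.466 eV

1.466


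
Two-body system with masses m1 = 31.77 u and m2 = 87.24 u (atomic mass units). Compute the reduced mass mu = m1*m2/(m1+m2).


mu = m1 * m2 / (m1 + m2)
= 31.77 * 87.24 / (31.77 + 87.24)
= 2771.6148 / 119.01
= 23.2889 u

23.2889


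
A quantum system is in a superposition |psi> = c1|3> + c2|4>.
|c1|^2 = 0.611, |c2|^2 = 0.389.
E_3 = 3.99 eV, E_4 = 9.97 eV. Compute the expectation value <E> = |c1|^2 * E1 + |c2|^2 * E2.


<E> = |c1|^2 * E1 + |c2|^2 * E2
= 0.611 * 3.99 + 0.389 * 9.97
= 2.4379 + 3.8783
= 6.3162 eV

6.3162


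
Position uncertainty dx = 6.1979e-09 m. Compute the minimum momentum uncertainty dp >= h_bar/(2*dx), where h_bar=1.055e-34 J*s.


dp = h_bar / (2 * dx)
= 1.055e-34 / (2 * 6.1979e-09)
= 1.055e-34 / 1.2396e-08
= 8.5109e-27 kg*m/s

8.5109e-27


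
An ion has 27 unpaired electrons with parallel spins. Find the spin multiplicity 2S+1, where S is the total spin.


Total spin S = N * (1/2) = 27 * 0.5 = 13.5
Spin multiplicity = 2S + 1
= 2 * 13.5 + 1
= 28

28


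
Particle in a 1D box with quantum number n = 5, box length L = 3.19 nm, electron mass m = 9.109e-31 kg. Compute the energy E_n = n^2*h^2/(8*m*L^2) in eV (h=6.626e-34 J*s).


E = n^2 * h^2 / (8 * m * L^2)
= 5^2 * (6.626e-34)^2 / (8 * 9.109e-31 * (3.19e-9)^2)
= 25 * 4.3904e-67 / (8 * 9.109e-31 * 1.0176e-17)
= 1.4801e-19 J
= 0.9239 eV

0.9239


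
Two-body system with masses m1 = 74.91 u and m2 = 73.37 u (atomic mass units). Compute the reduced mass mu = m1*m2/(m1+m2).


mu = m1 * m2 / (m1 + m2)
= 74.91 * 73.37 / (74.91 + 73.37)
= 5496.1467 / 148.28
= 37.066 u

37.066


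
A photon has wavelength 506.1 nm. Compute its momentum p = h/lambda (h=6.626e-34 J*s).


p = h / lambda
= 6.626e-34 / (506.1e-9)
= 6.626e-34 / 5.0610e-07
= 1.3092e-27 kg*m/s

1.3092e-27


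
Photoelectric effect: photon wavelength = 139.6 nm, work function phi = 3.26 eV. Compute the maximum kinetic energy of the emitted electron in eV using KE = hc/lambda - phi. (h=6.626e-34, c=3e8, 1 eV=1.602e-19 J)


E_photon = hc / lambda
= (6.626e-34)(3e8) / (139.6e-9)
= 1.4239e-18 J
= 8.8884 eV
KE = E_photon - phi
= 8.8884 - 3.26
= 5.6284 eV

5.6284


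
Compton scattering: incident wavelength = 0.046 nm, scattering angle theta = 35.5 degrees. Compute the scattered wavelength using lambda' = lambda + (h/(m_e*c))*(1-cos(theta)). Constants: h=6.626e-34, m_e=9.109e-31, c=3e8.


Compton wavelength: h/(m_e*c) = 2.4247e-12 m
d_lambda = 2.4247e-12 * (1 - cos(35.5 deg))
= 2.4247e-12 * 0.185884
= 4.5072e-13 m = 0.000451 nm
lambda' = 0.046 + 0.000451
= 0.046451 nm

0.046451


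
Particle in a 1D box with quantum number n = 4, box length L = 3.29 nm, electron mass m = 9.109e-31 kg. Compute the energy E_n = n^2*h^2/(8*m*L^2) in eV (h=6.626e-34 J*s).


E = n^2 * h^2 / (8 * m * L^2)
= 4^2 * (6.626e-34)^2 / (8 * 9.109e-31 * (3.29e-9)^2)
= 16 * 4.3904e-67 / (8 * 9.109e-31 * 1.0824e-17)
= 8.9057e-20 J
= 0.5559 eV

0.5559


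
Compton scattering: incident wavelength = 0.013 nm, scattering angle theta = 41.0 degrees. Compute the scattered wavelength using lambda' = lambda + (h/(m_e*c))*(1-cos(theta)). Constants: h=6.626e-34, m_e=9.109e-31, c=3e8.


Compton wavelength: h/(m_e*c) = 2.4247e-12 m
d_lambda = 2.4247e-12 * (1 - cos(41.0 deg))
= 2.4247e-12 * 0.24529
= 5.9476e-13 m = 0.000595 nm
lambda' = 0.013 + 0.000595
= 0.013595 nm

0.013595


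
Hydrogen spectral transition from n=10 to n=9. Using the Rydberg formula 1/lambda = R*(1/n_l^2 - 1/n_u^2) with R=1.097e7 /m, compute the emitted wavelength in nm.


1/lambda = R * (1/n_l^2 - 1/n_u^2)
= 1.097e7 * (1/9^2 - 1/10^2)
= 1.097e7 * (0.012346 - 0.01)
= 1.097e7 * 0.002346
= 2.5732e+04 /m
lambda = 1 / 2.5732e+04 = 38861.968 nm

38861.968


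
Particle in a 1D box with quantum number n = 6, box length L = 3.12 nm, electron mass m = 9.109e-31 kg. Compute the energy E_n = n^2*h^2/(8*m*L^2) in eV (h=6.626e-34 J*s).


E = n^2 * h^2 / (8 * m * L^2)
= 6^2 * (6.626e-34)^2 / (8 * 9.109e-31 * (3.12e-9)^2)
= 36 * 4.3904e-67 / (8 * 9.109e-31 * 9.7344e-18)
= 2.2281e-19 J
= 1.3908 eV

1.3908


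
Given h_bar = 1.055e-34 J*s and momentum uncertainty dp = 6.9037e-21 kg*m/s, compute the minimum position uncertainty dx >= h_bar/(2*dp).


dx = h_bar / (2 * dp)
= 1.055e-34 / (2 * 6.9037e-21)
= 1.055e-34 / 1.3807e-20
= 7.6408e-15 m

7.6408e-15


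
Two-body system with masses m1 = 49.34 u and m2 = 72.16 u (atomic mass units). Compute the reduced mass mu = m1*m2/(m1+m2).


mu = m1 * m2 / (m1 + m2)
= 49.34 * 72.16 / (49.34 + 72.16)
= 3560.3744 / 121.5
= 29.3035 u

29.3035


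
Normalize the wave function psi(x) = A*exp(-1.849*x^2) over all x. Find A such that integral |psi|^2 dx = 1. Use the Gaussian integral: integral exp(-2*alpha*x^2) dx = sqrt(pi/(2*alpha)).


integral |psi|^2 dx = A^2 * sqrt(pi/(2*alpha)) = 1
A^2 = sqrt(2*alpha/pi)
= sqrt(2 * 1.849 / pi)
= 1.084947
A = sqrt(1.084947)
= 1.0416

1.0416


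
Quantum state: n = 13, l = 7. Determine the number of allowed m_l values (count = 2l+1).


m_l ranges from -l to +l in integer steps
So m_l goes from -7 to +7
Count = 2l + 1 = 2*7 + 1
= 15

15


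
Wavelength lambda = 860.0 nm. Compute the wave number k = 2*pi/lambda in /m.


k = 2 * pi / lambda
= 6.2832 / (860.0e-9)
= 6.2832 / 8.6000e-07
= 7.3060e+06 /m

7.3060e+06


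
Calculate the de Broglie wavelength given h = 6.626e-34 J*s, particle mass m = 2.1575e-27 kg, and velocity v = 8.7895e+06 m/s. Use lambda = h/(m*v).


lambda = h / (m * v)
= 6.626e-34 / (2.1575e-27 * 8.7895e+06)
= 6.626e-34 / 1.8963e-20
= 3.4941e-14 m

3.4941e-14


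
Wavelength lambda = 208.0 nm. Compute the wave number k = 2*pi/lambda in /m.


k = 2 * pi / lambda
= 6.2832 / (208.0e-9)
= 6.2832 / 2.0800e-07
= 3.0208e+07 /m

3.0208e+07


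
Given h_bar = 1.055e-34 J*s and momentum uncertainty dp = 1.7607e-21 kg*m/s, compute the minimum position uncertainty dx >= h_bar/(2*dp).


dx = h_bar / (2 * dp)
= 1.055e-34 / (2 * 1.7607e-21)
= 1.055e-34 / 3.5214e-21
= 2.9960e-14 m

2.9960e-14


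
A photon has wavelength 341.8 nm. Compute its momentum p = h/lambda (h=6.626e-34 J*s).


p = h / lambda
= 6.626e-34 / (341.8e-9)
= 6.626e-34 / 3.4180e-07
= 1.9386e-27 kg*m/s

1.9386e-27


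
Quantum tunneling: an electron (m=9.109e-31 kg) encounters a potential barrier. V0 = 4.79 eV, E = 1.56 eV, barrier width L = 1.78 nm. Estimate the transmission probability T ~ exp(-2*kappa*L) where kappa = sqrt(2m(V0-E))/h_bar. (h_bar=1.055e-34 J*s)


V0 - E = 3.23 eV = 5.1745e-19 J
kappa = sqrt(2 * m * (V0-E)) / h_bar
= sqrt(2 * 9.109e-31 * 5.1745e-19) / 1.055e-34
= 9.2030e+09 /m
2*kappa*L = 2 * 9.2030e+09 * 1.78e-9
= 32.7628
T = exp(-32.7628) = 5.906315e-15

5.906315e-15


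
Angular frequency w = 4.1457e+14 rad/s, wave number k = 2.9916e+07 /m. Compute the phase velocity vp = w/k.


vp = w / k
= 4.1457e+14 / 2.9916e+07
= 1.3858e+07 m/s

1.3858e+07


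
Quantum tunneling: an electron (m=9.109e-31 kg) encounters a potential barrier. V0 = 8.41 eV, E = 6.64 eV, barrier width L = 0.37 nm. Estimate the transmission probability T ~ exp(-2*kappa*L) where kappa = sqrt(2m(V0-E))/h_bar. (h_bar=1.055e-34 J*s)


V0 - E = 1.77 eV = 2.8355e-19 J
kappa = sqrt(2 * m * (V0-E)) / h_bar
= sqrt(2 * 9.109e-31 * 2.8355e-19) / 1.055e-34
= 6.8126e+09 /m
2*kappa*L = 2 * 6.8126e+09 * 0.37e-9
= 5.0414
T = exp(-5.0414) = 6.464966e-03

6.464966e-03


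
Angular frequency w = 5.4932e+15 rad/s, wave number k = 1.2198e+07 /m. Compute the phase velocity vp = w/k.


vp = w / k
= 5.4932e+15 / 1.2198e+07
= 4.5034e+08 m/s

4.5034e+08


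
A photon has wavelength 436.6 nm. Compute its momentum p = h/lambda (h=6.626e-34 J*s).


p = h / lambda
= 6.626e-34 / (436.6e-9)
= 6.626e-34 / 4.3660e-07
= 1.5176e-27 kg*m/s

1.5176e-27


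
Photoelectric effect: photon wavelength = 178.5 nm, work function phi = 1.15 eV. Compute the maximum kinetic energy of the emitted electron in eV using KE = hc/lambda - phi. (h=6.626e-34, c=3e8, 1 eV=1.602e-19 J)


E_photon = hc / lambda
= (6.626e-34)(3e8) / (178.5e-9)
= 1.1136e-18 J
= 6.9514 eV
KE = E_photon - phi
= 6.9514 - 1.15
= 5.8014 eV

5.8014


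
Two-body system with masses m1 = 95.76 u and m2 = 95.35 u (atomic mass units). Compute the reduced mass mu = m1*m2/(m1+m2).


mu = m1 * m2 / (m1 + m2)
= 95.76 * 95.35 / (95.76 + 95.35)
= 9130.716 / 191.11
= 47.7773 u

47.7773


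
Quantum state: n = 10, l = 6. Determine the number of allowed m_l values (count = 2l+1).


m_l ranges from -l to +l in integer steps
So m_l goes from -6 to +6
Count = 2l + 1 = 2*6 + 1
= 13

13


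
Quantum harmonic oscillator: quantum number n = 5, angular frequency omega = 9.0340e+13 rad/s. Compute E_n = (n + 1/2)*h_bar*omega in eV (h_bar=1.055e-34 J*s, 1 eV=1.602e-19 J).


E = (n + 1/2) * h_bar * omega
= (5 + 0.5) * 1.055e-34 * 9.0340e+13
= 5.5 * 9.5309e-21
= 5.2420e-20 J
= 0.3272 eV

0.3272


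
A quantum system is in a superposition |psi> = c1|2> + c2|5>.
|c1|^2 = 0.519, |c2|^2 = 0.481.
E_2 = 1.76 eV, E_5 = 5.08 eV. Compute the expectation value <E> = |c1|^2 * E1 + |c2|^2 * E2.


<E> = |c1|^2 * E1 + |c2|^2 * E2
= 0.519 * 1.76 + 0.481 * 5.08
= 0.9134 + 2.4435
= 3.3569 eV

3.3569


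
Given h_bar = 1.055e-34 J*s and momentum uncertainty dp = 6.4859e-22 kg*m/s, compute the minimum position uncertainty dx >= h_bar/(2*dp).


dx = h_bar / (2 * dp)
= 1.055e-34 / (2 * 6.4859e-22)
= 1.055e-34 / 1.2972e-21
= 8.1330e-14 m

8.1330e-14


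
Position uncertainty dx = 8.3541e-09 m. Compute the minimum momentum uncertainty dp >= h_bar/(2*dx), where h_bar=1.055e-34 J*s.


dp = h_bar / (2 * dx)
= 1.055e-34 / (2 * 8.3541e-09)
= 1.055e-34 / 1.6708e-08
= 6.3143e-27 kg*m/s

6.3143e-27


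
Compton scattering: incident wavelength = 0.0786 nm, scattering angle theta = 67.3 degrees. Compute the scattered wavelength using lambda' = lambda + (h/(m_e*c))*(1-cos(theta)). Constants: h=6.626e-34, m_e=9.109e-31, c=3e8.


Compton wavelength: h/(m_e*c) = 2.4247e-12 m
d_lambda = 2.4247e-12 * (1 - cos(67.3 deg))
= 2.4247e-12 * 0.614094
= 1.4890e-12 m = 0.001489 nm
lambda' = 0.0786 + 0.001489
= 0.080089 nm

0.080089


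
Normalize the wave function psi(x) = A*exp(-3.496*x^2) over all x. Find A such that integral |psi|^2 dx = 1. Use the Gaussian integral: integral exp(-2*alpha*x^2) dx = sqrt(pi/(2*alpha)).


integral |psi|^2 dx = A^2 * sqrt(pi/(2*alpha)) = 1
A^2 = sqrt(2*alpha/pi)
= sqrt(2 * 3.496 / pi)
= 1.491852
A = sqrt(1.491852)
= 1.2214

1.2214


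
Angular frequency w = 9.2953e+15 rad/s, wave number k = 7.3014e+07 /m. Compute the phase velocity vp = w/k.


vp = w / k
= 9.2953e+15 / 7.3014e+07
= 1.2731e+08 m/s

1.2731e+08


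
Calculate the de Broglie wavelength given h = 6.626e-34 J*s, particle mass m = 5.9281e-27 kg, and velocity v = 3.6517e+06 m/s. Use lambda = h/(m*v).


lambda = h / (m * v)
= 6.626e-34 / (5.9281e-27 * 3.6517e+06)
= 6.626e-34 / 2.1648e-20
= 3.0608e-14 m

3.0608e-14


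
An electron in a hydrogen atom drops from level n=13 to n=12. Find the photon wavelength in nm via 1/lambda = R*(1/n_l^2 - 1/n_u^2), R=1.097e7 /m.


1/lambda = R * (1/n_l^2 - 1/n_u^2)
= 1.097e7 * (1/12^2 - 1/13^2)
= 1.097e7 * (0.006944 - 0.005917)
= 1.097e7 * 0.001027
= 1.1269e+04 /m
lambda = 1 / 1.1269e+04 = 88736.5542 nm

88736.5542


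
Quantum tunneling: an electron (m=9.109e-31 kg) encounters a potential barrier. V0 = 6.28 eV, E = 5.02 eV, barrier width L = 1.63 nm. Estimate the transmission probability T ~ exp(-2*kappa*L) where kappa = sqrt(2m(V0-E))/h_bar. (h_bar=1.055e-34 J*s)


V0 - E = 1.26 eV = 2.0185e-19 J
kappa = sqrt(2 * m * (V0-E)) / h_bar
= sqrt(2 * 9.109e-31 * 2.0185e-19) / 1.055e-34
= 5.7480e+09 /m
2*kappa*L = 2 * 5.7480e+09 * 1.63e-9
= 18.7384
T = exp(-18.7384) = 7.278224e-09

7.278224e-09


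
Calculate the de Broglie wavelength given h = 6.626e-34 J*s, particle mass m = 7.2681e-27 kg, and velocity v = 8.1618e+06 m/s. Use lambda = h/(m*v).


lambda = h / (m * v)
= 6.626e-34 / (7.2681e-27 * 8.1618e+06)
= 6.626e-34 / 5.9321e-20
= 1.1170e-14 m

1.1170e-14


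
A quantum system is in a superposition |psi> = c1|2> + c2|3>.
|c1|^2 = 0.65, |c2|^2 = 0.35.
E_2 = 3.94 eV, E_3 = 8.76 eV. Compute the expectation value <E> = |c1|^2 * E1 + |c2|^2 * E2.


<E> = |c1|^2 * E1 + |c2|^2 * E2
= 0.65 * 3.94 + 0.35 * 8.76
= 2.561 + 3.066
= 5.627 eV

5.627


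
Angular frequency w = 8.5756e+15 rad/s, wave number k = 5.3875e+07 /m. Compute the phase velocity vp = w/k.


vp = w / k
= 8.5756e+15 / 5.3875e+07
= 1.5918e+08 m/s

1.5918e+08


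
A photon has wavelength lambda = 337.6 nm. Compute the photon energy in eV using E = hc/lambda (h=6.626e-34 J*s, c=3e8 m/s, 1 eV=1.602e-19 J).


E = hc / lambda
= (6.626e-34)(3e8) / (337.6e-9)
= 1.9878e-25 / 3.3760e-07
= 5.8880e-19 J
Converting to eV: 5.8880e-19 / 1.602e-19
= 3.6754 eV

3.6754


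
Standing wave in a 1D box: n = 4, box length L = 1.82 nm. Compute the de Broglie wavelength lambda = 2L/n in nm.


lambda = 2L / n
= 2 * 1.82 / 4
= 3.64 / 4
= 0.91 nm

0.91


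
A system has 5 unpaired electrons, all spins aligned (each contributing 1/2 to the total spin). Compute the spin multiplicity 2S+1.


Total spin S = N * (1/2) = 5 * 0.5 = 2.5
Spin multiplicity = 2S + 1
= 2 * 2.5 + 1
= 6

6


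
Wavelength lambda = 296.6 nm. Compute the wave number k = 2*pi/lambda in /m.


k = 2 * pi / lambda
= 6.2832 / (296.6e-9)
= 6.2832 / 2.9660e-07
= 2.1184e+07 /m

2.1184e+07


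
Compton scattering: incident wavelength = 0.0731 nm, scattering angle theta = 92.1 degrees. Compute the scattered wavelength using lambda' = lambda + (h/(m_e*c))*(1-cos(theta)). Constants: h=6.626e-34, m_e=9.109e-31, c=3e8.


Compton wavelength: h/(m_e*c) = 2.4247e-12 m
d_lambda = 2.4247e-12 * (1 - cos(92.1 deg))
= 2.4247e-12 * 1.036644
= 2.5136e-12 m = 0.002514 nm
lambda' = 0.0731 + 0.002514
= 0.075614 nm

0.075614


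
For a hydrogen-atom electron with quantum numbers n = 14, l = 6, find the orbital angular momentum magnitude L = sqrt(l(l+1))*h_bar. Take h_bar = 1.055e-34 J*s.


L = sqrt(l*(l+1)) * h_bar
= sqrt(6 * 7) * 1.055e-34
= sqrt(42) * 1.055e-34
= 6.4807 * 1.055e-34
= 6.8372e-34 J*s

6.8372e-34


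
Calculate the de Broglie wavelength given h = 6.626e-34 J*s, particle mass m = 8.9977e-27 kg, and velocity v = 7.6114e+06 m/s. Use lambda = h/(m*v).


lambda = h / (m * v)
= 6.626e-34 / (8.9977e-27 * 7.6114e+06)
= 6.626e-34 / 6.8485e-20
= 9.6751e-15 m

9.6751e-15


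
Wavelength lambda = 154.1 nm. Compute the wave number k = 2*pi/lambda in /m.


k = 2 * pi / lambda
= 6.2832 / (154.1e-9)
= 6.2832 / 1.5410e-07
= 4.0773e+07 /m

4.0773e+07


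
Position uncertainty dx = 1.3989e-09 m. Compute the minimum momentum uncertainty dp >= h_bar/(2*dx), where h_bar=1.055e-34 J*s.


dp = h_bar / (2 * dx)
= 1.055e-34 / (2 * 1.3989e-09)
= 1.055e-34 / 2.7978e-09
= 3.7708e-26 kg*m/s

3.7708e-26


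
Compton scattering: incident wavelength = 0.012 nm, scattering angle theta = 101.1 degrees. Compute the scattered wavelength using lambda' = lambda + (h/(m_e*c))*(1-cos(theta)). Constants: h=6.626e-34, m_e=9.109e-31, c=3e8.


Compton wavelength: h/(m_e*c) = 2.4247e-12 m
d_lambda = 2.4247e-12 * (1 - cos(101.1 deg))
= 2.4247e-12 * 1.192522
= 2.8915e-12 m = 0.002892 nm
lambda' = 0.012 + 0.002892
= 0.014892 nm

0.014892


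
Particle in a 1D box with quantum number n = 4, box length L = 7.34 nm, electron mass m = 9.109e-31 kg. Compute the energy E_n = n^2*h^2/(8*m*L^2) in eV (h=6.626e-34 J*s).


E = n^2 * h^2 / (8 * m * L^2)
= 4^2 * (6.626e-34)^2 / (8 * 9.109e-31 * (7.34e-9)^2)
= 16 * 4.3904e-67 / (8 * 9.109e-31 * 5.3876e-17)
= 1.7892e-20 J
= 0.1117 eV

0.1117


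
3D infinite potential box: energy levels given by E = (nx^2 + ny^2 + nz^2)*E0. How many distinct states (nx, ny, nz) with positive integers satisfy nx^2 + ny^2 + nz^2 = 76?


Enumerate all (nx, ny, nz) with nx^2 + ny^2 + nz^2 = 76:
(2,6,6)
(6,2,6)
(6,6,2)
Total degeneracy = 3

3


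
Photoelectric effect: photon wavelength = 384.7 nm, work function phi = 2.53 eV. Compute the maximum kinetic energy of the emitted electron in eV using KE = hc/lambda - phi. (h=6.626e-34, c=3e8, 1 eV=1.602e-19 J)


E_photon = hc / lambda
= (6.626e-34)(3e8) / (384.7e-9)
= 5.1671e-19 J
= 3.2254 eV
KE = E_photon - phi
= 3.2254 - 2.53
= 0.6954 eV

0.6954


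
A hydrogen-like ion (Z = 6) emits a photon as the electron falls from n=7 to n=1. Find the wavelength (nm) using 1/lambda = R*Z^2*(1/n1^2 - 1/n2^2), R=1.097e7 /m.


1/lambda = R * Z^2 * (1/n1^2 - 1/n2^2)
= 1.097e7 * 6^2 * (1/1^2 - 1/7^2)
= 1.097e7 * 36 * (1.0 - 0.020408)
= 3.8686e+08 /m
lambda = 1 / 3.8686e+08
= 2.5849 nm

2.5849


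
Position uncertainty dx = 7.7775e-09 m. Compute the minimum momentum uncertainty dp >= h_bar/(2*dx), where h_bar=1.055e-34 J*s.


dp = h_bar / (2 * dx)
= 1.055e-34 / (2 * 7.7775e-09)
= 1.055e-34 / 1.5555e-08
= 6.7824e-27 kg*m/s

6.7824e-27


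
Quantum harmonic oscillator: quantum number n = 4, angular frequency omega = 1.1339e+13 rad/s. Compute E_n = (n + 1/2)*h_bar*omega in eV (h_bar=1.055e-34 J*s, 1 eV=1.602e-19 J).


E = (n + 1/2) * h_bar * omega
= (4 + 0.5) * 1.055e-34 * 1.1339e+13
= 4.5 * 1.1963e-21
= 5.3832e-21 J
= 0.0336 eV

0.0336


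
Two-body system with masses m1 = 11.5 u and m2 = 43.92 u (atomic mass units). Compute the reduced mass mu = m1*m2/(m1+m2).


mu = m1 * m2 / (m1 + m2)
= 11.5 * 43.92 / (11.5 + 43.92)
= 505.08 / 55.42
= 9.1137 u

9.1137


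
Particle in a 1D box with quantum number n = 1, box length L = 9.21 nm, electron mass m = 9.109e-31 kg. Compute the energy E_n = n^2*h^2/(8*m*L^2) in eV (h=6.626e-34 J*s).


E = n^2 * h^2 / (8 * m * L^2)
= 1^2 * (6.626e-34)^2 / (8 * 9.109e-31 * (9.21e-9)^2)
= 1 * 4.3904e-67 / (8 * 9.109e-31 * 8.4824e-17)
= 7.1027e-22 J
= 0.0044 eV

0.0044


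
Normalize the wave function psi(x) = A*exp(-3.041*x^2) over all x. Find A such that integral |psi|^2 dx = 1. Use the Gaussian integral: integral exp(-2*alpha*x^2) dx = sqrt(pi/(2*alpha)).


integral |psi|^2 dx = A^2 * sqrt(pi/(2*alpha)) = 1
A^2 = sqrt(2*alpha/pi)
= sqrt(2 * 3.041 / pi)
= 1.391388
A = sqrt(1.391388)
= 1.1796

1.1796


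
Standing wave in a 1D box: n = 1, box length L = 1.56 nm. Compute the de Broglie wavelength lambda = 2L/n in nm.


lambda = 2L / n
= 2 * 1.56 / 1
= 3.12 / 1
= 3.12 nm

3.12


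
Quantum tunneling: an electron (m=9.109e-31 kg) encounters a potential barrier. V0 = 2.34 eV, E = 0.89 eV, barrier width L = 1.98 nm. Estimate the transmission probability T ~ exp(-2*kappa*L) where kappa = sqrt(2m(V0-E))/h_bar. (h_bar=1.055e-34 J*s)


V0 - E = 1.45 eV = 2.3229e-19 J
kappa = sqrt(2 * m * (V0-E)) / h_bar
= sqrt(2 * 9.109e-31 * 2.3229e-19) / 1.055e-34
= 6.1661e+09 /m
2*kappa*L = 2 * 6.1661e+09 * 1.98e-9
= 24.4179
T = exp(-24.4179) = 2.485652e-11

2.485652e-11


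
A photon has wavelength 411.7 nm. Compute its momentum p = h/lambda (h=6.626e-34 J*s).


p = h / lambda
= 6.626e-34 / (411.7e-9)
= 6.626e-34 / 4.1170e-07
= 1.6094e-27 kg*m/s

1.6094e-27


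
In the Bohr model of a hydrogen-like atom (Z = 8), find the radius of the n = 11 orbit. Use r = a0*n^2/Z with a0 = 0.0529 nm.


r = a0 * n^2 / Z
= 0.0529 * 11^2 / 8
= 0.0529 * 121 / 8
= 0.8001 nm

0.8001


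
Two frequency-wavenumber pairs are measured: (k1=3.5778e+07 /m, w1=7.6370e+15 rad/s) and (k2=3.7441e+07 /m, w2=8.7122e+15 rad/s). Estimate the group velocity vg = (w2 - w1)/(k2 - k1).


vg = (w2 - w1) / (k2 - k1)
= (8.7122e+15 - 7.6370e+15) / (3.7441e+07 - 3.5778e+07)
= 1.0752e+15 / 1.6630e+06
= 6.4654e+08 m/s

6.4654e+08


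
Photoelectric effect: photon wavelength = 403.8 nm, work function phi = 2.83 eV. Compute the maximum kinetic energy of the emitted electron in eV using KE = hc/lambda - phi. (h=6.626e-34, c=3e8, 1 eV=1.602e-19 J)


E_photon = hc / lambda
= (6.626e-34)(3e8) / (403.8e-9)
= 4.9227e-19 J
= 3.0729 eV
KE = E_photon - phi
= 3.0729 - 2.83
= 0.2429 eV

0.2429


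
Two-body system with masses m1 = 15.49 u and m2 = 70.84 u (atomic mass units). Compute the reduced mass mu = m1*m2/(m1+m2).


mu = m1 * m2 / (m1 + m2)
= 15.49 * 70.84 / (15.49 + 70.84)
= 1097.3116 / 86.33
= 12.7107 u

12.7107


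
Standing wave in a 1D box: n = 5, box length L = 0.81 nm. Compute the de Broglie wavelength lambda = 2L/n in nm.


lambda = 2L / n
= 2 * 0.81 / 5
= 1.62 / 5
= 0.324 nm

0.324


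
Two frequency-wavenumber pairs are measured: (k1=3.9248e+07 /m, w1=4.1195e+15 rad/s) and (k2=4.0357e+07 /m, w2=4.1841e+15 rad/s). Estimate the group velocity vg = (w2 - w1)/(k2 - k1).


vg = (w2 - w1) / (k2 - k1)
= (4.1841e+15 - 4.1195e+15) / (4.0357e+07 - 3.9248e+07)
= 6.4600e+13 / 1.1090e+06
= 5.8251e+07 m/s

5.8251e+07


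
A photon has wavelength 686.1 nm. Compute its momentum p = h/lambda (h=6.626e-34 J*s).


p = h / lambda
= 6.626e-34 / (686.1e-9)
= 6.626e-34 / 6.8610e-07
= 9.6575e-28 kg*m/s

9.6575e-28


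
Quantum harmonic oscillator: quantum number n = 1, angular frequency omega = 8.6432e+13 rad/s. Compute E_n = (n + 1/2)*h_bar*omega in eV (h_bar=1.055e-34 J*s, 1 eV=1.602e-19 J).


E = (n + 1/2) * h_bar * omega
= (1 + 0.5) * 1.055e-34 * 8.6432e+13
= 1.5 * 9.1186e-21
= 1.3678e-20 J
= 0.0854 eV

0.0854


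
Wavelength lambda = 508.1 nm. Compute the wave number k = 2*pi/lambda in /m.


k = 2 * pi / lambda
= 6.2832 / (508.1e-9)
= 6.2832 / 5.0810e-07
= 1.2366e+07 /m

1.2366e+07


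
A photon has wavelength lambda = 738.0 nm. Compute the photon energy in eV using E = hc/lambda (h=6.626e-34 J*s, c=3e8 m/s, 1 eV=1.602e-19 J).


E = hc / lambda
= (6.626e-34)(3e8) / (738.0e-9)
= 1.9878e-25 / 7.3800e-07
= 2.6935e-19 J
Converting to eV: 2.6935e-19 / 1.602e-19
= 1.6813 eV

1.6813


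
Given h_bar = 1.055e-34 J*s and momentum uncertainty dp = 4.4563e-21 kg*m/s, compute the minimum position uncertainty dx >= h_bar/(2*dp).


dx = h_bar / (2 * dp)
= 1.055e-34 / (2 * 4.4563e-21)
= 1.055e-34 / 8.9126e-21
= 1.1837e-14 m

1.1837e-14


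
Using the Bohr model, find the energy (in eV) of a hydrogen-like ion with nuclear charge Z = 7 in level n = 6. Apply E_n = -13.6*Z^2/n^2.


E_n = -13.6 * Z^2 / n^2
= -13.6 * 7^2 / 6^2
= -13.6 * 49 / 36
= -18.5111 eV

-18.5111


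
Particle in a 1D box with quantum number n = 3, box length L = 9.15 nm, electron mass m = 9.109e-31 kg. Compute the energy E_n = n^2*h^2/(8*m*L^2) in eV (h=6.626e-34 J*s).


E = n^2 * h^2 / (8 * m * L^2)
= 3^2 * (6.626e-34)^2 / (8 * 9.109e-31 * (9.15e-9)^2)
= 9 * 4.3904e-67 / (8 * 9.109e-31 * 8.3723e-17)
= 6.4765e-21 J
= 0.0404 eV

0.0404


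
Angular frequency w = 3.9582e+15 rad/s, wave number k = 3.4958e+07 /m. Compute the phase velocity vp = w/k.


vp = w / k
= 3.9582e+15 / 3.4958e+07
= 1.1323e+08 m/s

1.1323e+08


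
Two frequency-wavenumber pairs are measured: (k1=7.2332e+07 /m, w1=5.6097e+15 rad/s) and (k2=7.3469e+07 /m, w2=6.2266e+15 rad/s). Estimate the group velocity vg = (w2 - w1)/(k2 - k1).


vg = (w2 - w1) / (k2 - k1)
= (6.2266e+15 - 5.6097e+15) / (7.3469e+07 - 7.2332e+07)
= 6.1690e+14 / 1.1370e+06
= 5.4257e+08 m/s

5.4257e+08


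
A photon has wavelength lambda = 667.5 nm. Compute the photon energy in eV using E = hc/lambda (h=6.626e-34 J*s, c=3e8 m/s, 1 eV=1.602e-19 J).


E = hc / lambda
= (6.626e-34)(3e8) / (667.5e-9)
= 1.9878e-25 / 6.6750e-07
= 2.9780e-19 J
Converting to eV: 2.9780e-19 / 1.602e-19
= 1.8589 eV

1.8589


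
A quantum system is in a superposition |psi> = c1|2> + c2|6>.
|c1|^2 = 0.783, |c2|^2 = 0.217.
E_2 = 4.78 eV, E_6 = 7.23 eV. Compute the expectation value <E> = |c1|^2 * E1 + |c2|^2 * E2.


<E> = |c1|^2 * E1 + |c2|^2 * E2
= 0.783 * 4.78 + 0.217 * 7.23
= 3.7427 + 1.5689
= 5.3117 eV

5.3117


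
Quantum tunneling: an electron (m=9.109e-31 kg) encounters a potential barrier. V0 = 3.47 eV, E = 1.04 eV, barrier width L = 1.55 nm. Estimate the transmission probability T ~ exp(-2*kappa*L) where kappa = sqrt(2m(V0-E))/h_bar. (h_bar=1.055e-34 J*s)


V0 - E = 2.43 eV = 3.8929e-19 J
kappa = sqrt(2 * m * (V0-E)) / h_bar
= sqrt(2 * 9.109e-31 * 3.8929e-19) / 1.055e-34
= 7.9824e+09 /m
2*kappa*L = 2 * 7.9824e+09 * 1.55e-9
= 24.7454
T = exp(-24.7454) = 1.791520e-11

1.791520e-11


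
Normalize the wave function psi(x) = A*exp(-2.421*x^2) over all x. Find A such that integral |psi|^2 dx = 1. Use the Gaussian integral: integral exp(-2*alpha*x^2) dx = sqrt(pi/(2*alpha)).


integral |psi|^2 dx = A^2 * sqrt(pi/(2*alpha)) = 1
A^2 = sqrt(2*alpha/pi)
= sqrt(2 * 2.421 / pi)
= 1.241474
A = sqrt(1.241474)
= 1.1142

1.1142


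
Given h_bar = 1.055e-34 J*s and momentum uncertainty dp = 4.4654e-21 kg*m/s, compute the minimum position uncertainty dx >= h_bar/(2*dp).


dx = h_bar / (2 * dp)
= 1.055e-34 / (2 * 4.4654e-21)
= 1.055e-34 / 8.9308e-21
= 1.1813e-14 m

1.1813e-14


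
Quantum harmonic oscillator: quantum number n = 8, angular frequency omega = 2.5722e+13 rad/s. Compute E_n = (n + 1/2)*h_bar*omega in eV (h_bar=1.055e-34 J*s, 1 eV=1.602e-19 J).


E = (n + 1/2) * h_bar * omega
= (8 + 0.5) * 1.055e-34 * 2.5722e+13
= 8.5 * 2.7137e-21
= 2.3066e-20 J
= 0.144 eV

0.144


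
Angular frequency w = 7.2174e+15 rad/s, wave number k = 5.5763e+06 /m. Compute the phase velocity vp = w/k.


vp = w / k
= 7.2174e+15 / 5.5763e+06
= 1.2943e+09 m/s

1.2943e+09


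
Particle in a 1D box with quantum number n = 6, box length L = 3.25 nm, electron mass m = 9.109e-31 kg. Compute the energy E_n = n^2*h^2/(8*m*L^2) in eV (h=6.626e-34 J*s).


E = n^2 * h^2 / (8 * m * L^2)
= 6^2 * (6.626e-34)^2 / (8 * 9.109e-31 * (3.25e-9)^2)
= 36 * 4.3904e-67 / (8 * 9.109e-31 * 1.0563e-17)
= 2.0534e-19 J
= 1.2818 eV

1.2818


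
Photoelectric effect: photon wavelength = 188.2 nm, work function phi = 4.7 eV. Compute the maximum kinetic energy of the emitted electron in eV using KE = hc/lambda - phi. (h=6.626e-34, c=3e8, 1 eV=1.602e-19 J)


E_photon = hc / lambda
= (6.626e-34)(3e8) / (188.2e-9)
= 1.0562e-18 J
= 6.5931 eV
KE = E_photon - phi
= 6.5931 - 4.7
= 1.8931 eV

1.8931


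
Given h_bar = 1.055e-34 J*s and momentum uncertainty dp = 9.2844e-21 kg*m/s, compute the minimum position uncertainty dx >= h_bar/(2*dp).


dx = h_bar / (2 * dp)
= 1.055e-34 / (2 * 9.2844e-21)
= 1.055e-34 / 1.8569e-20
= 5.6816e-15 m

5.6816e-15


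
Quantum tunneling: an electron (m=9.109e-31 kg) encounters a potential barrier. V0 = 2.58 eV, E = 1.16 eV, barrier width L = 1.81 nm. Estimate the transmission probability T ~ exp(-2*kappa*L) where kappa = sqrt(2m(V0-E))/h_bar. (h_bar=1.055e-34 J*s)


V0 - E = 1.42 eV = 2.2748e-19 J
kappa = sqrt(2 * m * (V0-E)) / h_bar
= sqrt(2 * 9.109e-31 * 2.2748e-19) / 1.055e-34
= 6.1020e+09 /m
2*kappa*L = 2 * 6.1020e+09 * 1.81e-9
= 22.0893
T = exp(-22.0893) = 2.551176e-10

2.551176e-10


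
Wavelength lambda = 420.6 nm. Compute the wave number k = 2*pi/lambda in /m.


k = 2 * pi / lambda
= 6.2832 / (420.6e-9)
= 6.2832 / 4.2060e-07
= 1.4939e+07 /m

1.4939e+07


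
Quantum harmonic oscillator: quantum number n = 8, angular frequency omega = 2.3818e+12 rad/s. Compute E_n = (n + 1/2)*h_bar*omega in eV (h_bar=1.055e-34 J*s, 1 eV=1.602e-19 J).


E = (n + 1/2) * h_bar * omega
= (8 + 0.5) * 1.055e-34 * 2.3818e+12
= 8.5 * 2.5128e-22
= 2.1359e-21 J
= 0.0133 eV

0.0133


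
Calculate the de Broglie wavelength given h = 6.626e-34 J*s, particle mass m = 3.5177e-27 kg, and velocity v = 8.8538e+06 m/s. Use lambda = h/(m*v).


lambda = h / (m * v)
= 6.626e-34 / (3.5177e-27 * 8.8538e+06)
= 6.626e-34 / 3.1145e-20
= 2.1275e-14 m

2.1275e-14


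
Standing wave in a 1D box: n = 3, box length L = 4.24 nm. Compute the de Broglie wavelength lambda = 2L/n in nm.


lambda = 2L / n
= 2 * 4.24 / 3
= 8.48 / 3
= 2.8267 nm

2.8267


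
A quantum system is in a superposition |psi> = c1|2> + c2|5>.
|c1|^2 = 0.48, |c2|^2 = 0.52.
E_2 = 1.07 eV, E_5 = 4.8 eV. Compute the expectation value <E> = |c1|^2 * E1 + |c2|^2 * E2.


<E> = |c1|^2 * E1 + |c2|^2 * E2
= 0.48 * 1.07 + 0.52 * 4.8
= 0.5136 + 2.496
= 3.0096 eV

3.0096


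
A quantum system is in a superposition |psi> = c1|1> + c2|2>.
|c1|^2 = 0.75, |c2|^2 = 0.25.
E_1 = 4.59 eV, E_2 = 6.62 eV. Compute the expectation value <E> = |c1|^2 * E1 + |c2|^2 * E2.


<E> = |c1|^2 * E1 + |c2|^2 * E2
= 0.75 * 4.59 + 0.25 * 6.62
= 3.4425 + 1.655
= 5.0975 eV

5.0975


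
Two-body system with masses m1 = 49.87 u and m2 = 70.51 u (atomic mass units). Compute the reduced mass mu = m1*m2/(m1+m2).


mu = m1 * m2 / (m1 + m2)
= 49.87 * 70.51 / (49.87 + 70.51)
= 3516.3337 / 120.38
= 29.2103 u

29.2103


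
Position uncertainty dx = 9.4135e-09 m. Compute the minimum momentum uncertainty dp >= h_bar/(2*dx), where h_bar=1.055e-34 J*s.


dp = h_bar / (2 * dx)
= 1.055e-34 / (2 * 9.4135e-09)
= 1.055e-34 / 1.8827e-08
= 5.6037e-27 kg*m/s

5.6037e-27


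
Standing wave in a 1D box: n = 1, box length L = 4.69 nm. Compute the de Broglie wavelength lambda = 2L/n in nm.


lambda = 2L / n
= 2 * 4.69 / 1
= 9.38 / 1
= 9.38 nm

9.38


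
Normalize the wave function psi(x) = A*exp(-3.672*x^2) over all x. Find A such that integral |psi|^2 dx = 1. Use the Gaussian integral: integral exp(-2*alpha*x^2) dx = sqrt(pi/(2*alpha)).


integral |psi|^2 dx = A^2 * sqrt(pi/(2*alpha)) = 1
A^2 = sqrt(2*alpha/pi)
= sqrt(2 * 3.672 / pi)
= 1.528943
A = sqrt(1.528943)
= 1.2365

1.2365


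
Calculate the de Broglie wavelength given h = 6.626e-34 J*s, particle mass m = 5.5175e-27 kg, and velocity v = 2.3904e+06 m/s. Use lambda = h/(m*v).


lambda = h / (m * v)
= 6.626e-34 / (5.5175e-27 * 2.3904e+06)
= 6.626e-34 / 1.3189e-20
= 5.0239e-14 m

5.0239e-14


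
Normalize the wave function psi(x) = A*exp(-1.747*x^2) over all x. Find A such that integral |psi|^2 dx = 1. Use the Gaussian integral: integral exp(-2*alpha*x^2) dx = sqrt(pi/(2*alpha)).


integral |psi|^2 dx = A^2 * sqrt(pi/(2*alpha)) = 1
A^2 = sqrt(2*alpha/pi)
= sqrt(2 * 1.747 / pi)
= 1.054597
A = sqrt(1.054597)
= 1.0269

1.0269


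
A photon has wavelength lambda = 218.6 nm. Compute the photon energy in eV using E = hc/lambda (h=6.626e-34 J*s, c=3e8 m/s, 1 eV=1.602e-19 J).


E = hc / lambda
= (6.626e-34)(3e8) / (218.6e-9)
= 1.9878e-25 / 2.1860e-07
= 9.0933e-19 J
Converting to eV: 9.0933e-19 / 1.602e-19
= 5.6762 eV

5.6762


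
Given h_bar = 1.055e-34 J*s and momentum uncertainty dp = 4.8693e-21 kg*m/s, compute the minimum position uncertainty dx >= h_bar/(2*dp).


dx = h_bar / (2 * dp)
= 1.055e-34 / (2 * 4.8693e-21)
= 1.055e-34 / 9.7386e-21
= 1.0833e-14 m

1.0833e-14


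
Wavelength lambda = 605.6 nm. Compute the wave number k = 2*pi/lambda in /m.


k = 2 * pi / lambda
= 6.2832 / (605.6e-9)
= 6.2832 / 6.0560e-07
= 1.0375e+07 /m

1.0375e+07
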